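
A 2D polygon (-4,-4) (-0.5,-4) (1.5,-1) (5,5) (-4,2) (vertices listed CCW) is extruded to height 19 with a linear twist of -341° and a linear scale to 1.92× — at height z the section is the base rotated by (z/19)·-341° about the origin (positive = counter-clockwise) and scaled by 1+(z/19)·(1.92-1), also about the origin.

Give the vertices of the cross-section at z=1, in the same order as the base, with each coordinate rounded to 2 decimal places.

t = z/height = 1/19 = 0.0526316
s = 1 + (scale-1)·z/height = 1 + (1.92-1)·1/19 = 1.048421
θ = twist·z/height = -341°·1/19 = -17.9474° = -0.313241 rad
cos θ = 0.951340, sin θ = -0.308143 (intermediates below are computed at full precision and shown rounded to 5 d.p.)
v1: (-4,-4) → rotate → (-5.03793,-2.57279) → ×s → (-5.28187,-2.69736) → (-5.28,-2.70)
v2: (-0.5,-4) → rotate → (-1.70824,-3.65129) → ×s → (-1.79096,-3.82809) → (-1.79,-3.83)
v3: (1.5,-1) → rotate → (1.11887,-1.41355) → ×s → (1.17304,-1.48200) → (1.17,-1.48)
v4: (5,5) → rotate → (6.29742,3.21598) → ×s → (6.60234,3.37171) → (6.60,3.37)
v5: (-4,2) → rotate → (-3.18907,3.13525) → ×s → (-3.34349,3.28707) → (-3.34,3.29)

Cross-section at z=1: (-5.28,-2.70) (-1.79,-3.83) (1.17,-1.48) (6.60,3.37) (-3.34,3.29)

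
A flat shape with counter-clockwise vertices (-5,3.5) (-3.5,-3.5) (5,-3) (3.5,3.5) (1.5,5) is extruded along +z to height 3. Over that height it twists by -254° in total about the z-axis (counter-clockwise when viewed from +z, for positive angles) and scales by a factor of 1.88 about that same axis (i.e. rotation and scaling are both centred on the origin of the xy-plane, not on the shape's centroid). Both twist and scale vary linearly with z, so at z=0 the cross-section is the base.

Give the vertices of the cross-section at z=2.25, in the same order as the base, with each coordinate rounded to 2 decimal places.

t = z/height = 2.25/3 = 0.75
s = 1 + (scale-1)·z/height = 1 + (1.88-1)·2.25/3 = 1.660000
θ = twist·z/height = -254°·2.25/3 = -190.5000° = -3.324852 rad
cos θ = -0.983255, sin θ = 0.182236 (intermediates below are computed at full precision and shown rounded to 5 d.p.)
v1: (-5,3.5) → rotate → (4.27845,-4.35257) → ×s → (7.10223,-7.22527) → (7.10,-7.23)
v2: (-3.5,-3.5) → rotate → (4.07922,2.80357) → ×s → (6.77150,4.65392) → (6.77,4.65)
v3: (5,-3) → rotate → (-4.36957,3.86094) → ×s → (-7.25348,6.40916) → (-7.25,6.41)
v4: (3.5,3.5) → rotate → (-4.07922,-2.80357) → ×s → (-6.77150,-4.65392) → (-6.77,-4.65)
v5: (1.5,5) → rotate → (-2.38606,-4.64292) → ×s → (-3.96086,-7.70725) → (-3.96,-7.71)

Cross-section at z=2.25: (7.10,-7.23) (6.77,4.65) (-7.25,6.41) (-6.77,-4.65) (-3.96,-7.71)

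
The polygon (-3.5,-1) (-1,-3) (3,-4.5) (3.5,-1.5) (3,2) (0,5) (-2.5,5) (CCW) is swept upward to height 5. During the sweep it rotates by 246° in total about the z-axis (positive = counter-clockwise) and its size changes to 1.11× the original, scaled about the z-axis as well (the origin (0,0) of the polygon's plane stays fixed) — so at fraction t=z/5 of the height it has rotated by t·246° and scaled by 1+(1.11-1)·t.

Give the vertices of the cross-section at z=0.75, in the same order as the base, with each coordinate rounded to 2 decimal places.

t = z/height = 0.75/5 = 0.15
s = 1 + (scale-1)·z/height = 1 + (1.11-1)·0.75/5 = 1.016500
θ = twist·z/height = 246°·0.75/5 = 36.9000° = 0.644026 rad
cos θ = 0.799685, sin θ = 0.600420 (intermediates below are computed at full precision and shown rounded to 5 d.p.)
v1: (-3.5,-1) → rotate → (-2.19848,-2.90116) → ×s → (-2.23475,-2.94902) → (-2.23,-2.95)
v2: (-1,-3) → rotate → (1.00158,-2.99947) → ×s → (1.01810,-3.04897) → (1.02,-3.05)
v3: (3,-4.5) → rotate → (5.10094,-1.79732) → ×s → (5.18511,-1.82698) → (5.19,-1.83)
v4: (3.5,-1.5) → rotate → (3.69953,0.90194) → ×s → (3.76057,0.91683) → (3.76,0.92)
v5: (3,2) → rotate → (1.19821,3.40063) → ×s → (1.21798,3.45674) → (1.22,3.46)
v6: (0,5) → rotate → (-3.00210,3.99842) → ×s → (-3.05164,4.06440) → (-3.05,4.06)
v7: (-2.5,5) → rotate → (-5.00131,2.49737) → ×s → (-5.08383,2.53858) → (-5.08,2.54)

Cross-section at z=0.75: (-2.23,-2.95) (1.02,-3.05) (5.19,-1.83) (3.76,0.92) (1.22,3.46) (-3.05,4.06) (-5.08,2.54)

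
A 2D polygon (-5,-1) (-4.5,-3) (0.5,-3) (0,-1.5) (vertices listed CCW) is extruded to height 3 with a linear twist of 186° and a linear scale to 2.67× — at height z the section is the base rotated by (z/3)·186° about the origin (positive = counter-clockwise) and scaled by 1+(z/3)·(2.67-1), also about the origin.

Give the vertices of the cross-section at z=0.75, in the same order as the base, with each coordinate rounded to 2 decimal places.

t = z/height = 0.75/3 = 0.25
s = 1 + (scale-1)·z/height = 1 + (2.67-1)·0.75/3 = 1.417500
θ = twist·z/height = 186°·0.75/3 = 46.5000° = 0.811578 rad
cos θ = 0.688355, sin θ = 0.725374 (intermediates below are computed at full precision and shown rounded to 5 d.p.)
v1: (-5,-1) → rotate → (-2.71640,-4.31523) → ×s → (-3.85049,-6.11683) → (-3.85,-6.12)
v2: (-4.5,-3) → rotate → (-0.92147,-5.32925) → ×s → (-1.30619,-7.55421) → (-1.31,-7.55)
v3: (0.5,-3) → rotate → (2.52030,-1.70238) → ×s → (3.57253,-2.41312) → (3.57,-2.41)
v4: (0,-1.5) → rotate → (1.08806,-1.03253) → ×s → (1.54233,-1.46361) → (1.54,-1.46)

Cross-section at z=0.75: (-3.85,-6.12) (-1.31,-7.55) (3.57,-2.41) (1.54,-1.46)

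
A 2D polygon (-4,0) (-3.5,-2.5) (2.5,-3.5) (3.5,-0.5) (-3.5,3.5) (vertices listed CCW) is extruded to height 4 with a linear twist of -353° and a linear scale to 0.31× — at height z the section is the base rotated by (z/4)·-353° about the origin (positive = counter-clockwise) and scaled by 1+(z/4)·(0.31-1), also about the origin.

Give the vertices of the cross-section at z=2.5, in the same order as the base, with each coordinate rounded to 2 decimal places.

t = z/height = 2.5/4 = 0.625
s = 1 + (scale-1)·z/height = 1 + (0.31-1)·2.5/4 = 0.568750
θ = twist·z/height = -353°·2.5/4 = -220.6250° = -3.850633 rad
cos θ = -0.758987, sin θ = 0.651105 (intermediates below are computed at full precision and shown rounded to 5 d.p.)
v1: (-4,0) → rotate → (3.03595,-2.60442) → ×s → (1.72670,-1.48126) → (1.73,-1.48)
v2: (-3.5,-2.5) → rotate → (4.28422,-0.38140) → ×s → (2.43665,-0.21692) → (2.44,-0.22)
v3: (2.5,-3.5) → rotate → (0.38140,4.28422) → ×s → (0.21692,2.43665) → (0.22,2.44)
v4: (3.5,-0.5) → rotate → (-2.33090,2.65836) → ×s → (-1.32570,1.51194) → (-1.33,1.51)
v5: (-3.5,3.5) → rotate → (0.37759,-4.93532) → ×s → (0.21475,-2.80697) → (0.21,-2.81)

Cross-section at z=2.5: (1.73,-1.48) (2.44,-0.22) (0.22,2.44) (-1.33,1.51) (0.21,-2.81)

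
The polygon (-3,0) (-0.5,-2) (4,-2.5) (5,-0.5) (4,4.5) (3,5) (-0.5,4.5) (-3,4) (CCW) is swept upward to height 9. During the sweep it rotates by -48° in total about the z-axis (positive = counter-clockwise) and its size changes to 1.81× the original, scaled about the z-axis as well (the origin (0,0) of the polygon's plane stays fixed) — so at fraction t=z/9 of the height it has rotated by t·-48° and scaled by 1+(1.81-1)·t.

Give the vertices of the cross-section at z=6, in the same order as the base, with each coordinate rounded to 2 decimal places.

Cross-section at z=6: (-3.92,2.45) (-2.29,-2.20) (3.18,-6.53) (6.12,-4.73) (8.90,2.61) (8.00,4.08) (3.02,6.29) (-0.65,7.67)

t = z/height = 6/9 = 0.666667
s = 1 + (scale-1)·z/height = 1 + (1.81-1)·6/9 = 1.540000
θ = twist·z/height = -48°·6/9 = -32.0000° = -0.558505 rad
cos θ = 0.848048, sin θ = -0.529919 (intermediates below are computed at full precision and shown rounded to 5 d.p.)
v1: (-3,0) → rotate → (-2.54414,1.58976) → ×s → (-3.91798,2.44823) → (-3.92,2.45)
v2: (-0.5,-2) → rotate → (-1.48386,-1.43114) → ×s → (-2.28515,-2.20395) → (-2.29,-2.20)
v3: (4,-2.5) → rotate → (2.06739,-4.23980) → ×s → (3.18379,-6.52929) → (3.18,-6.53)
v4: (5,-0.5) → rotate → (3.97528,-3.07362) → ×s → (6.12193,-4.73338) → (6.12,-4.73)
v5: (4,4.5) → rotate → (5.77683,1.69654) → ×s → (8.89632,2.61267) → (8.90,2.61)
v6: (3,5) → rotate → (5.19374,2.65048) → ×s → (7.99836,4.08174) → (8.00,4.08)
v7: (-0.5,4.5) → rotate → (1.96061,4.08118) → ×s → (3.01934,6.28501) → (3.02,6.29)
v8: (-3,4) → rotate → (-0.42447,4.98195) → ×s → (-0.65368,7.67220) → (-0.65,7.67)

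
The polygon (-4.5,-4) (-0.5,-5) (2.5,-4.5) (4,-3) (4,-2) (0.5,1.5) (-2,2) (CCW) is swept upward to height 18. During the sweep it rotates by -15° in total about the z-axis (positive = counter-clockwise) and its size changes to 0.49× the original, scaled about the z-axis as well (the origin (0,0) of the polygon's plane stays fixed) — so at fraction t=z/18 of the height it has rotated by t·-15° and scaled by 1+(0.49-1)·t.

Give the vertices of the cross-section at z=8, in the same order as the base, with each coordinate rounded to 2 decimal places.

Cross-section at z=8: (-3.82,-2.67) (-0.83,-3.80) (1.52,-3.68) (2.80,-2.66) (2.89,-1.90) (0.52,1.11) (-1.36,1.72)

t = z/height = 8/18 = 0.444444
s = 1 + (scale-1)·z/height = 1 + (0.49-1)·8/18 = 0.773333
θ = twist·z/height = -15°·8/18 = -6.6667° = -0.116355 rad
cos θ = 0.993238, sin θ = -0.116093 (intermediates below are computed at full precision and shown rounded to 5 d.p.)
v1: (-4.5,-4) → rotate → (-4.93394,-3.45054) → ×s → (-3.81558,-2.66841) → (-3.82,-2.67)
v2: (-0.5,-5) → rotate → (-1.07708,-4.90815) → ×s → (-0.83294,-3.79563) → (-0.83,-3.80)
v3: (2.5,-4.5) → rotate → (1.96068,-4.75980) → ×s → (1.51626,-3.68092) → (1.52,-3.68)
v4: (4,-3) → rotate → (3.62467,-3.44409) → ×s → (2.80308,-2.66343) → (2.80,-2.66)
v5: (4,-2) → rotate → (3.74077,-2.45085) → ×s → (2.89286,-1.89532) → (2.89,-1.90)
v6: (0.5,1.5) → rotate → (0.67076,1.43181) → ×s → (0.51872,1.10727) → (0.52,1.11)
v7: (-2,2) → rotate → (-1.75429,2.21866) → ×s → (-1.35665,1.71577) → (-1.36,1.72)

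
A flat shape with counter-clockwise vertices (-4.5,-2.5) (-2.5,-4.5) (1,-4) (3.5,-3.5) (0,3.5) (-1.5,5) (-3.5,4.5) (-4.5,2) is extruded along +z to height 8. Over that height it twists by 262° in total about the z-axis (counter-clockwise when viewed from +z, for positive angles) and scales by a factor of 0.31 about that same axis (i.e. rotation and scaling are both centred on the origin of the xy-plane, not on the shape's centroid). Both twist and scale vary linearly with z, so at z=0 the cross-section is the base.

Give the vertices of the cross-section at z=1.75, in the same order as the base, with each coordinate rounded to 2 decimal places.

Cross-section at z=1.75: (-0.28,-4.36) (2.07,-3.85) (3.32,-1.12) (4.11,0.90) (-2.50,1.60) (-4.26,1.22) (-4.82,-0.44) (-3.49,-2.30)

t = z/height = 1.75/8 = 0.21875
s = 1 + (scale-1)·z/height = 1 + (0.31-1)·1.75/8 = 0.849063
θ = twist·z/height = 262°·1.75/8 = 57.3125° = 1.000292 rad
cos θ = 0.540057, sin θ = 0.841629 (intermediates below are computed at full precision and shown rounded to 5 d.p.)
v1: (-4.5,-2.5) → rotate → (-0.32618,-5.13747) → ×s → (-0.27695,-4.36203) → (-0.28,-4.36)
v2: (-2.5,-4.5) → rotate → (2.43719,-4.53433) → ×s → (2.06932,-3.84993) → (2.07,-3.85)
v3: (1,-4) → rotate → (3.90657,-1.31860) → ×s → (3.31692,-1.11957) → (3.32,-1.12)
v4: (3.5,-3.5) → rotate → (4.83590,1.05550) → ×s → (4.10598,0.89619) → (4.11,0.90)
v5: (0,3.5) → rotate → (-2.94570,1.89020) → ×s → (-2.50108,1.60490) → (-2.50,1.60)
v6: (-1.5,5) → rotate → (-5.01823,1.43784) → ×s → (-4.26079,1.22082) → (-4.26,1.22)
v7: (-3.5,4.5) → rotate → (-5.67753,-0.51544) → ×s → (-4.82058,-0.43764) → (-4.82,-0.44)
v8: (-4.5,2) → rotate → (-4.11351,-2.70722) → ×s → (-3.49263,-2.29860) → (-3.49,-2.30)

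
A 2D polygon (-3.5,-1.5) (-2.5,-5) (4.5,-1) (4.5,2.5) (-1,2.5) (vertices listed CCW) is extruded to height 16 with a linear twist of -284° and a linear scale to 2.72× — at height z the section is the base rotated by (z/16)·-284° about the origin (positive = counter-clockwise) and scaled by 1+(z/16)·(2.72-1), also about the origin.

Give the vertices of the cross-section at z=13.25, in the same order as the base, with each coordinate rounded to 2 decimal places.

t = z/height = 13.25/16 = 0.828125
s = 1 + (scale-1)·z/height = 1 + (2.72-1)·13.25/16 = 2.424375
θ = twist·z/height = -284°·13.25/16 = -235.1875° = -4.104796 rad
cos θ = -0.570893, sin θ = 0.821025 (intermediates below are computed at full precision and shown rounded to 5 d.p.)
v1: (-3.5,-1.5) → rotate → (3.22966,-2.01725) → ×s → (7.82991,-4.89056) → (7.83,-4.89)
v2: (-2.5,-5) → rotate → (5.53236,0.80190) → ×s → (13.41250,1.94411) → (13.41,1.94)
v3: (4.5,-1) → rotate → (-1.74799,4.26550) → ×s → (-4.23779,10.34118) → (-4.24,10.34)
v4: (4.5,2.5) → rotate → (-4.62158,2.26738) → ×s → (-11.20444,5.49698) → (-11.20,5.50)
v5: (-1,2.5) → rotate → (-1.48167,-2.24826) → ×s → (-3.59212,-5.45062) → (-3.59,-5.45)

Cross-section at z=13.25: (7.83,-4.89) (13.41,1.94) (-4.24,10.34) (-11.20,5.50) (-3.59,-5.45)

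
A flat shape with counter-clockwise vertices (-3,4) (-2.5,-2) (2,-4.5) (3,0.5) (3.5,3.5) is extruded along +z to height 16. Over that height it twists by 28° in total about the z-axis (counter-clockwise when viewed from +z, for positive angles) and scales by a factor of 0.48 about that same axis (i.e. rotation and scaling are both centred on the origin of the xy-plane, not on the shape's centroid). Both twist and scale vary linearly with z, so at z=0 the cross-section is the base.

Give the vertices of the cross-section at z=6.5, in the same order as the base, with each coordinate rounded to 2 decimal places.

Cross-section at z=6.5: (-2.94,2.63) (-1.62,-1.94) (2.25,-3.17) (2.24,0.85) (2.16,3.25)

t = z/height = 6.5/16 = 0.40625
s = 1 + (scale-1)·z/height = 1 + (0.48-1)·6.5/16 = 0.788750
θ = twist·z/height = 28°·6.5/16 = 11.3750° = 0.198531 rad
cos θ = 0.980357, sin θ = 0.197230 (intermediates below are computed at full precision and shown rounded to 5 d.p.)
v1: (-3,4) → rotate → (-3.72999,3.32974) → ×s → (-2.94203,2.62633) → (-2.94,2.63)
v2: (-2.5,-2) → rotate → (-2.05643,-2.45379) → ×s → (-1.62201,-1.93543) → (-1.62,-1.94)
v3: (2,-4.5) → rotate → (2.84825,-4.01715) → ×s → (2.24656,-3.16853) → (2.25,-3.17)
v4: (3,0.5) → rotate → (2.84246,1.08187) → ×s → (2.24199,0.85332) → (2.24,0.85)
v5: (3.5,3.5) → rotate → (2.74095,4.12155) → ×s → (2.16192,3.25088) → (2.16,3.25)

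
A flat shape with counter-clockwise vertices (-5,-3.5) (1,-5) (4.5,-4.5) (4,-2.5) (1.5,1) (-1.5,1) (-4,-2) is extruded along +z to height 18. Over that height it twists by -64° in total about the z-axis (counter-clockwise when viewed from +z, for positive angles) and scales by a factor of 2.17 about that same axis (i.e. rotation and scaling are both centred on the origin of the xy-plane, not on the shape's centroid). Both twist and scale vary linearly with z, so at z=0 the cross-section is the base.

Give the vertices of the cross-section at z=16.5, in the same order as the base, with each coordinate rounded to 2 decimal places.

t = z/height = 16.5/18 = 0.916667
s = 1 + (scale-1)·z/height = 1 + (2.17-1)·16.5/18 = 2.072500
θ = twist·z/height = -64°·16.5/18 = -58.6667° = -1.023926 rad
cos θ = 0.520016, sin θ = -0.854156 (intermediates below are computed at full precision and shown rounded to 5 d.p.)
v1: (-5,-3.5) → rotate → (-5.58963,2.45073) → ×s → (-11.58450,5.07913) → (-11.58,5.08)
v2: (1,-5) → rotate → (-3.75077,-3.45424) → ×s → (-7.77346,-7.15891) → (-7.77,-7.16)
v3: (4.5,-4.5) → rotate → (-1.50363,-6.18378) → ×s → (-3.11628,-12.81588) → (-3.12,-12.82)
v4: (4,-2.5) → rotate → (-0.05533,-4.71667) → ×s → (-0.11466,-9.77529) → (-0.11,-9.78)
v5: (1.5,1) → rotate → (1.63418,-0.76122) → ×s → (3.38684,-1.57763) → (3.39,-1.58)
v6: (-1.5,1) → rotate → (0.07413,1.80125) → ×s → (0.15364,3.73309) → (0.15,3.73)
v7: (-4,-2) → rotate → (-3.78838,2.37659) → ×s → (-7.85141,4.92549) → (-7.85,4.93)

Cross-section at z=16.5: (-11.58,5.08) (-7.77,-7.16) (-3.12,-12.82) (-0.11,-9.78) (3.39,-1.58) (0.15,3.73) (-7.85,4.93)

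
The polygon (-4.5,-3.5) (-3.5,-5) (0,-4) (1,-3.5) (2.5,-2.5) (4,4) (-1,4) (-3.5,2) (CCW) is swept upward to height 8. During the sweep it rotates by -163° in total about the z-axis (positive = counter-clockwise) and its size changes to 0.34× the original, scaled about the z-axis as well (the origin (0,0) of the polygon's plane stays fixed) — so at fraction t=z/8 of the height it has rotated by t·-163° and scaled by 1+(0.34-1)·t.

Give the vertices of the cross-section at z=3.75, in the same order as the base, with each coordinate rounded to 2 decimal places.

t = z/height = 3.75/8 = 0.46875
s = 1 + (scale-1)·z/height = 1 + (0.34-1)·3.75/8 = 0.690625
θ = twist·z/height = -163°·3.75/8 = -76.4063° = -1.333541 rad
cos θ = 0.235036, sin θ = -0.971987 (intermediates below are computed at full precision and shown rounded to 5 d.p.)
v1: (-4.5,-3.5) → rotate → (-4.45962,3.55131) → ×s → (-3.07992,2.45263) → (-3.08,2.45)
v2: (-3.5,-5) → rotate → (-5.68256,2.22677) → ×s → (-3.92452,1.53786) → (-3.92,1.54)
v3: (0,-4) → rotate → (-3.88795,-0.94014) → ×s → (-2.68511,-0.64929) → (-2.69,-0.65)
v4: (1,-3.5) → rotate → (-3.16692,-1.79461) → ×s → (-2.18715,-1.23940) → (-2.19,-1.24)
v5: (2.5,-2.5) → rotate → (-1.84238,-3.01756) → ×s → (-1.27239,-2.08400) → (-1.27,-2.08)
v6: (4,4) → rotate → (4.82809,-2.94780) → ×s → (3.33440,-2.03583) → (3.33,-2.04)
v7: (-1,4) → rotate → (3.65291,1.91213) → ×s → (2.52279,1.32057) → (2.52,1.32)
v8: (-3.5,2) → rotate → (1.12135,3.87203) → ×s → (0.77443,2.67412) → (0.77,2.67)

Cross-section at z=3.75: (-3.08,2.45) (-3.92,1.54) (-2.69,-0.65) (-2.19,-1.24) (-1.27,-2.08) (3.33,-2.04) (2.52,1.32) (0.77,2.67)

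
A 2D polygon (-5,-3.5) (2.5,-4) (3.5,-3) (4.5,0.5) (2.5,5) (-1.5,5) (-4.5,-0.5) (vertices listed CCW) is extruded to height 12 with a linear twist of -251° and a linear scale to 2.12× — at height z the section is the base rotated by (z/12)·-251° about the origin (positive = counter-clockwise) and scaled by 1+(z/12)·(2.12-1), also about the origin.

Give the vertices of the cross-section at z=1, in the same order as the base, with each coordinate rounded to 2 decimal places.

t = z/height = 1/12 = 0.0833333
s = 1 + (scale-1)·z/height = 1 + (2.12-1)·1/12 = 1.093333
θ = twist·z/height = -251°·1/12 = -20.9167° = -0.365065 rad
cos θ = 0.934101, sin θ = -0.357010 (intermediates below are computed at full precision and shown rounded to 5 d.p.)
v1: (-5,-3.5) → rotate → (-5.92004,-1.48430) → ×s → (-6.47257,-1.62284) → (-6.47,-1.62)
v2: (2.5,-4) → rotate → (0.90721,-4.62893) → ×s → (0.99189,-5.06096) → (0.99,-5.06)
v3: (3.5,-3) → rotate → (2.19832,-4.05184) → ×s → (2.40350,-4.43001) → (2.40,-4.43)
v4: (4.5,0.5) → rotate → (4.38196,-1.13949) → ×s → (4.79094,-1.24585) → (4.79,-1.25)
v5: (2.5,5) → rotate → (4.12030,3.77798) → ×s → (4.50486,4.13059) → (4.50,4.13)
v6: (-1.5,5) → rotate → (0.38390,5.20602) → ×s → (0.41973,5.69191) → (0.42,5.69)
v7: (-4.5,-0.5) → rotate → (-4.38196,1.13949) → ×s → (-4.79094,1.24585) → (-4.79,1.25)

Cross-section at z=1: (-6.47,-1.62) (0.99,-5.06) (2.40,-4.43) (4.79,-1.25) (4.50,4.13) (0.42,5.69) (-4.79,1.25)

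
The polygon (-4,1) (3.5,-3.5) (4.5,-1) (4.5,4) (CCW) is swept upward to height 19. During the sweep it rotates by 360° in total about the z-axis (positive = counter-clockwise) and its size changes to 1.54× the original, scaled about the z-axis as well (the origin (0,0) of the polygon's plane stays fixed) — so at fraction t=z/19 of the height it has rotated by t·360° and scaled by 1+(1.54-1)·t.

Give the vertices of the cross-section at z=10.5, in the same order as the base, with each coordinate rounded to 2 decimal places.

Cross-section at z=10.5: (5.33,0.46) (-5.77,2.82) (-5.95,-0.67) (-3.84,-6.81)

t = z/height = 10.5/19 = 0.552632
s = 1 + (scale-1)·z/height = 1 + (1.54-1)·10.5/19 = 1.298421
θ = twist·z/height = 360°·10.5/19 = 198.9474° = 3.472287 rad
cos θ = -0.945817, sin θ = -0.324699 (intermediates below are computed at full precision and shown rounded to 5 d.p.)
v1: (-4,1) → rotate → (4.10797,0.35298) → ×s → (5.33387,0.45832) → (5.33,0.46)
v2: (3.5,-3.5) → rotate → (-4.44681,2.17391) → ×s → (-5.77383,2.82265) → (-5.77,2.82)
v3: (4.5,-1) → rotate → (-4.58088,-0.51533) → ×s → (-5.94791,-0.66912) → (-5.95,-0.67)
v4: (4.5,4) → rotate → (-2.95738,-5.24442) → ×s → (-3.83992,-6.80946) → (-3.84,-6.81)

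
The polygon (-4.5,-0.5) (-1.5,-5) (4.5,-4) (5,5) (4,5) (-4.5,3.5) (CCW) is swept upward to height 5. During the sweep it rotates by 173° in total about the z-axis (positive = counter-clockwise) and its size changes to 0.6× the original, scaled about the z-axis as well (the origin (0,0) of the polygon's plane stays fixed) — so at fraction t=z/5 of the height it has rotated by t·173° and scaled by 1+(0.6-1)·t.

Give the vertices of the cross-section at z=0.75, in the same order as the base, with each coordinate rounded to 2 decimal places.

t = z/height = 0.75/5 = 0.15
s = 1 + (scale-1)·z/height = 1 + (0.6-1)·0.75/5 = 0.940000
θ = twist·z/height = 173°·0.75/5 = 25.9500° = 0.452913 rad
cos θ = 0.899176, sin θ = 0.437587 (intermediates below are computed at full precision and shown rounded to 5 d.p.)
v1: (-4.5,-0.5) → rotate → (-3.82750,-2.41873) → ×s → (-3.59785,-2.27360) → (-3.60,-2.27)
v2: (-1.5,-5) → rotate → (0.83917,-5.15226) → ×s → (0.78882,-4.84313) → (0.79,-4.84)
v3: (4.5,-4) → rotate → (5.79664,-1.62757) → ×s → (5.44884,-1.52991) → (5.45,-1.53)
v4: (5,5) → rotate → (2.30795,6.68381) → ×s → (2.16947,6.28279) → (2.17,6.28)
v5: (4,5) → rotate → (1.40877,6.24623) → ×s → (1.32425,5.87145) → (1.32,5.87)
v6: (-4.5,3.5) → rotate → (-5.57785,1.17798) → ×s → (-5.24318,1.10730) → (-5.24,1.11)

Cross-section at z=0.75: (-3.60,-2.27) (0.79,-4.84) (5.45,-1.53) (2.17,6.28) (1.32,5.87) (-5.24,1.11)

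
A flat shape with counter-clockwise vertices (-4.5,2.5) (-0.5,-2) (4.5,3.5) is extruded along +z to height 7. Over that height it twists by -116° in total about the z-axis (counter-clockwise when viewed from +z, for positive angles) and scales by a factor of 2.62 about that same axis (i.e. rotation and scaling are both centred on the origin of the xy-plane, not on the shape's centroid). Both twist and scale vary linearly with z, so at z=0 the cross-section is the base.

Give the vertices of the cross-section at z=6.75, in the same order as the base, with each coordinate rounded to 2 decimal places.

Cross-section at z=6.75: (10.24,8.32) (-4.28,3.10) (4.03,-14.04)

t = z/height = 6.75/7 = 0.964286
s = 1 + (scale-1)·z/height = 1 + (2.62-1)·6.75/7 = 2.562143
θ = twist·z/height = -116°·6.75/7 = -111.8571° = -1.952275 rad
cos θ = -0.372294, sin θ = -0.928115 (intermediates below are computed at full precision and shown rounded to 5 d.p.)
v1: (-4.5,2.5) → rotate → (3.99561,3.24578) → ×s → (10.23732,8.31616) → (10.24,8.32)
v2: (-0.5,-2) → rotate → (-1.67008,1.20864) → ×s → (-4.27899,3.09672) → (-4.28,3.10)
v3: (4.5,3.5) → rotate → (1.57308,-5.47955) → ×s → (4.03046,-14.03938) → (4.03,-14.04)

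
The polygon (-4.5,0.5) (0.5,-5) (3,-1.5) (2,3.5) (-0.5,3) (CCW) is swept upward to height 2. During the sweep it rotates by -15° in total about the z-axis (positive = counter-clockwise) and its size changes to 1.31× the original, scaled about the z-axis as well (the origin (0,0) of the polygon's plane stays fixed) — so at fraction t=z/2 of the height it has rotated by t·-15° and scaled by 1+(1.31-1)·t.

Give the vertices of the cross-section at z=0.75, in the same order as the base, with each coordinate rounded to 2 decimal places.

Cross-section at z=0.75: (-4.94,1.05) (0.01,-5.61) (3.17,-1.99) (2.60,3.67) (-0.23,3.39)

t = z/height = 0.75/2 = 0.375
s = 1 + (scale-1)·z/height = 1 + (1.31-1)·0.75/2 = 1.116250
θ = twist·z/height = -15°·0.75/2 = -5.6250° = -0.098175 rad
cos θ = 0.995185, sin θ = -0.098017 (intermediates below are computed at full precision and shown rounded to 5 d.p.)
v1: (-4.5,0.5) → rotate → (-4.42932,0.93867) → ×s → (-4.94423,1.04779) → (-4.94,1.05)
v2: (0.5,-5) → rotate → (0.00751,-5.02493) → ×s → (0.00838,-5.60908) → (0.01,-5.61)
v3: (3,-1.5) → rotate → (2.83853,-1.78683) → ×s → (3.16851,-1.99455) → (3.17,-1.99)
v4: (2,3.5) → rotate → (2.33343,3.28711) → ×s → (2.60469,3.66924) → (2.60,3.67)
v5: (-0.5,3) → rotate → (-0.20354,3.03456) → ×s → (-0.22720,3.38733) → (-0.23,3.39)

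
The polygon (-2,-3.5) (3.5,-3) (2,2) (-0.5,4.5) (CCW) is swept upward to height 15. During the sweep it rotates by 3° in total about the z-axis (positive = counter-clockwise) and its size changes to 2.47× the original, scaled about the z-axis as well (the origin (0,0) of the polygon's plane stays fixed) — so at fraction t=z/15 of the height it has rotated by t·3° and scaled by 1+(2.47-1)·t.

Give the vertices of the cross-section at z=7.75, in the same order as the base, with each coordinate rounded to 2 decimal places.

t = z/height = 7.75/15 = 0.516667
s = 1 + (scale-1)·z/height = 1 + (2.47-1)·7.75/15 = 1.759500
θ = twist·z/height = 3°·7.75/15 = 1.5500° = 0.027053 rad
cos θ = 0.999634, sin θ = 0.027049 (intermediates below are computed at full precision and shown rounded to 5 d.p.)
v1: (-2,-3.5) → rotate → (-1.90460,-3.55282) → ×s → (-3.35114,-6.25118) → (-3.35,-6.25)
v2: (3.5,-3) → rotate → (3.57987,-2.90423) → ×s → (6.29878,-5.10999) → (6.30,-5.11)
v3: (2,2) → rotate → (1.94517,2.05337) → ×s → (3.42253,3.61290) → (3.42,3.61)
v4: (-0.5,4.5) → rotate → (-0.62154,4.48483) → ×s → (-1.09360,7.89106) → (-1.09,7.89)

Cross-section at z=7.75: (-3.35,-6.25) (6.30,-5.11) (3.42,3.61) (-1.09,7.89)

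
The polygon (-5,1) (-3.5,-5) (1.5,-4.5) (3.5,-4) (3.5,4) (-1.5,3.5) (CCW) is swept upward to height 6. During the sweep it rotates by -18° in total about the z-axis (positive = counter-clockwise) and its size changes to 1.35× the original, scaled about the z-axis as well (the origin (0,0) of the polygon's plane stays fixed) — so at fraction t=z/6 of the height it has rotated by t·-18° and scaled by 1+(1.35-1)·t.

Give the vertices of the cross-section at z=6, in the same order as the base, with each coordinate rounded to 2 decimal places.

Cross-section at z=6: (-6.00,3.37) (-6.58,-4.96) (0.05,-6.40) (2.83,-6.60) (6.16,3.68) (-0.47,5.12)

t = z/height = 6/6 = 1
s = 1 + (scale-1)·z/height = 1 + (1.35-1)·6/6 = 1.350000
θ = twist·z/height = -18°·6/6 = -18.0000° = -0.314159 rad
cos θ = 0.951057, sin θ = -0.309017 (intermediates below are computed at full precision and shown rounded to 5 d.p.)
v1: (-5,1) → rotate → (-4.44627,2.49614) → ×s → (-6.00246,3.36979) → (-6.00,3.37)
v2: (-3.5,-5) → rotate → (-4.87378,-3.67372) → ×s → (-6.57961,-4.95953) → (-6.58,-4.96)
v3: (1.5,-4.5) → rotate → (0.03601,-4.74328) → ×s → (0.04861,-6.40343) → (0.05,-6.40)
v4: (3.5,-4) → rotate → (2.09263,-4.88579) → ×s → (2.82505,-6.59581) → (2.83,-6.60)
v5: (3.5,4) → rotate → (4.56477,2.72267) → ×s → (6.16243,3.67560) → (6.16,3.68)
v6: (-1.5,3.5) → rotate → (-0.34503,3.79222) → ×s → (-0.46578,5.11950) → (-0.47,5.12)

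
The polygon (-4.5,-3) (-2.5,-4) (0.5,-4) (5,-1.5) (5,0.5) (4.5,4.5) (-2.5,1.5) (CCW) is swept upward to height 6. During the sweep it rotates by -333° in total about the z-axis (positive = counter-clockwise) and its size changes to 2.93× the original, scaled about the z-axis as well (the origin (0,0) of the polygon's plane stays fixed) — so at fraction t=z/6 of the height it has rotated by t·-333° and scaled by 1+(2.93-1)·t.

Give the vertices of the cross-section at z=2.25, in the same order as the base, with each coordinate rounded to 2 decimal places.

t = z/height = 2.25/6 = 0.375
s = 1 + (scale-1)·z/height = 1 + (2.93-1)·2.25/6 = 1.723750
θ = twist·z/height = -333°·2.25/6 = -124.8750° = -2.179480 rad
cos θ = -0.571788, sin θ = -0.820401 (intermediates below are computed at full precision and shown rounded to 5 d.p.)
v1: (-4.5,-3) → rotate → (0.11184,5.40717) → ×s → (0.19279,9.32061) → (0.19,9.32)
v2: (-2.5,-4) → rotate → (-1.85214,4.33816) → ×s → (-3.19262,7.47790) → (-3.19,7.48)
v3: (0.5,-4) → rotate → (-3.56750,1.87695) → ×s → (-6.14948,3.23539) → (-6.15,3.24)
v4: (5,-1.5) → rotate → (-4.08954,-3.24433) → ×s → (-7.04935,-5.59241) → (-7.05,-5.59)
v5: (5,0.5) → rotate → (-2.44874,-4.38790) → ×s → (-4.22101,-7.56364) → (-4.22,-7.56)
v6: (4.5,4.5) → rotate → (1.11876,-6.26485) → ×s → (1.92846,-10.79904) → (1.93,-10.80)
v7: (-2.5,1.5) → rotate → (2.66007,1.19332) → ×s → (4.58530,2.05699) → (4.59,2.06)

Cross-section at z=2.25: (0.19,9.32) (-3.19,7.48) (-6.15,3.24) (-7.05,-5.59) (-4.22,-7.56) (1.93,-10.80) (4.59,2.06)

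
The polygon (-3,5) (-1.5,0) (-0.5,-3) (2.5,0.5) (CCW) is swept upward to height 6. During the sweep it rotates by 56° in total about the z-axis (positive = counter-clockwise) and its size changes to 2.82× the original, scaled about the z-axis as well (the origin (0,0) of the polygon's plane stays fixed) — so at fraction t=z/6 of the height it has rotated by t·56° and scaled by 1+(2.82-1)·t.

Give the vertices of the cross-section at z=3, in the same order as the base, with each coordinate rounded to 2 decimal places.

Cross-section at z=3: (-9.54,5.74) (-2.53,-1.35) (1.85,-5.51) (3.77,3.08)

t = z/height = 3/6 = 0.5
s = 1 + (scale-1)·z/height = 1 + (2.82-1)·3/6 = 1.910000
θ = twist·z/height = 56°·3/6 = 28.0000° = 0.488692 rad
cos θ = 0.882948, sin θ = 0.469472 (intermediates below are computed at full precision and shown rounded to 5 d.p.)
v1: (-3,5) → rotate → (-4.99620,3.00632) → ×s → (-9.54274,5.74208) → (-9.54,5.74)
v2: (-1.5,0) → rotate → (-1.32442,-0.70421) → ×s → (-2.52964,-1.34504) → (-2.53,-1.35)
v3: (-0.5,-3) → rotate → (0.96694,-2.88358) → ×s → (1.84686,-5.50764) → (1.85,-5.51)
v4: (2.5,0.5) → rotate → (1.97263,1.61515) → ×s → (3.76773,3.08494) → (3.77,3.08)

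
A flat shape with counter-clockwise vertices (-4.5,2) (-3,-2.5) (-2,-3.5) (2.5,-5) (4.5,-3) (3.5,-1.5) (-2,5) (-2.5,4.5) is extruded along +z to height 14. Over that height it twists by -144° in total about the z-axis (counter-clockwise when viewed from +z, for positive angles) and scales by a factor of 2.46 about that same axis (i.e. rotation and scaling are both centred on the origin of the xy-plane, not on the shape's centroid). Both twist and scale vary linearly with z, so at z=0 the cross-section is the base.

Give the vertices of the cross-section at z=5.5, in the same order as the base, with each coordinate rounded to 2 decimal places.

t = z/height = 5.5/14 = 0.392857
s = 1 + (scale-1)·z/height = 1 + (2.46-1)·5.5/14 = 1.573571
θ = twist·z/height = -144°·5.5/14 = -56.5714° = -0.987358 rad
cos θ = 0.550897, sin θ = -0.834573 (intermediates below are computed at full precision and shown rounded to 5 d.p.)
v1: (-4.5,2) → rotate → (-0.80989,4.85737) → ×s → (-1.27442,7.64342) → (-1.27,7.64)
v2: (-3,-2.5) → rotate → (-3.73912,1.12648) → ×s → (-5.88378,1.77259) → (-5.88,1.77)
v3: (-2,-3.5) → rotate → (-4.02280,-0.25899) → ×s → (-6.33016,-0.40754) → (-6.33,-0.41)
v4: (2.5,-5) → rotate → (-2.79562,-4.84092) → ×s → (-4.39911,-7.61753) → (-4.40,-7.62)
v5: (4.5,-3) → rotate → (-0.02468,-5.40827) → ×s → (-0.03884,-8.51030) → (-0.04,-8.51)
v6: (3.5,-1.5) → rotate → (0.67628,-3.74735) → ×s → (1.06417,-5.89673) → (1.06,-5.90)
v7: (-2,5) → rotate → (3.07107,4.42363) → ×s → (4.83255,6.96090) → (4.83,6.96)
v8: (-2.5,4.5) → rotate → (2.37834,4.56547) → ×s → (3.74248,7.18409) → (3.74,7.18)

Cross-section at z=5.5: (-1.27,7.64) (-5.88,1.77) (-6.33,-0.41) (-4.40,-7.62) (-0.04,-8.51) (1.06,-5.90) (4.83,6.96) (3.74,7.18)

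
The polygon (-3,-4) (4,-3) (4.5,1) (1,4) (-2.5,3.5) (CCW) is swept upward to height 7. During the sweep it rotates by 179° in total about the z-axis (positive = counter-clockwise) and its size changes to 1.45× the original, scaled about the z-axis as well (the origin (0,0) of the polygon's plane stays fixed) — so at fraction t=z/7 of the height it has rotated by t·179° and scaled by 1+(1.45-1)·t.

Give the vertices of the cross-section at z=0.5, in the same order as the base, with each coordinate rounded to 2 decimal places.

t = z/height = 0.5/7 = 0.0714286
s = 1 + (scale-1)·z/height = 1 + (1.45-1)·0.5/7 = 1.032143
θ = twist·z/height = 179°·0.5/7 = 12.7857° = 0.223153 rad
cos θ = 0.975205, sin θ = 0.221305 (intermediates below are computed at full precision and shown rounded to 5 d.p.)
v1: (-3,-4) → rotate → (-2.04039,-4.56473) → ×s → (-2.10598,-4.71146) → (-2.11,-4.71)
v2: (4,-3) → rotate → (4.56473,-2.04039) → ×s → (4.71146,-2.10598) → (4.71,-2.11)
v3: (4.5,1) → rotate → (4.16712,1.97108) → ×s → (4.30106,2.03443) → (4.30,2.03)
v4: (1,4) → rotate → (0.08998,4.12212) → ×s → (0.09288,4.25462) → (0.09,4.25)
v5: (-2.5,3.5) → rotate → (-3.21258,2.85995) → ×s → (-3.31584,2.95188) → (-3.32,2.95)

Cross-section at z=0.5: (-2.11,-4.71) (4.71,-2.11) (4.30,2.03) (0.09,4.25) (-3.32,2.95)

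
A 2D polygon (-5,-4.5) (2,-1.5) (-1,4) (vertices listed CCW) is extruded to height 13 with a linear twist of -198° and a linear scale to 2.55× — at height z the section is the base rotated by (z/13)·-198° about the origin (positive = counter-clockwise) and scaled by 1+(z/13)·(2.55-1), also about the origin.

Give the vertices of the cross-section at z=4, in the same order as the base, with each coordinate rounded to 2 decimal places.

Cross-section at z=4: (-9.40,3.22) (-0.50,-3.66) (4.45,4.16)

t = z/height = 4/13 = 0.307692
s = 1 + (scale-1)·z/height = 1 + (2.55-1)·4/13 = 1.476923
θ = twist·z/height = -198°·4/13 = -60.9231° = -1.063308 rad
cos θ = 0.485983, sin θ = -0.873968 (intermediates below are computed at full precision and shown rounded to 5 d.p.)
v1: (-5,-4.5) → rotate → (-6.36277,2.18291) → ×s → (-9.39733,3.22400) → (-9.40,3.22)
v2: (2,-1.5) → rotate → (-0.33899,-2.47691) → ×s → (-0.50066,-3.65821) → (-0.50,-3.66)
v3: (-1,4) → rotate → (3.00989,2.81790) → ×s → (4.44537,4.16182) → (4.45,4.16)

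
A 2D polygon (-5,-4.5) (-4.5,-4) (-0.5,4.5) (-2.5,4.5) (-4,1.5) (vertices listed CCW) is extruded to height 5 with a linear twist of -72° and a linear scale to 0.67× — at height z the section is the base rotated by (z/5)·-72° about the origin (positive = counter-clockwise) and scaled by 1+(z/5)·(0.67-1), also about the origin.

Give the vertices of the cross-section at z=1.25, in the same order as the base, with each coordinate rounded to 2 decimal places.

t = z/height = 1.25/5 = 0.25
s = 1 + (scale-1)·z/height = 1 + (0.67-1)·1.25/5 = 0.917500
θ = twist·z/height = -72°·1.25/5 = -18.0000° = -0.314159 rad
cos θ = 0.951057, sin θ = -0.309017 (intermediates below are computed at full precision and shown rounded to 5 d.p.)
v1: (-5,-4.5) → rotate → (-6.14586,-2.73467) → ×s → (-5.63883,-2.50906) → (-5.64,-2.51)
v2: (-4.5,-4) → rotate → (-5.51582,-2.41365) → ×s → (-5.06077,-2.21452) → (-5.06,-2.21)
v3: (-0.5,4.5) → rotate → (0.91505,4.43426) → ×s → (0.83956,4.06844) → (0.84,4.07)
v4: (-2.5,4.5) → rotate → (-0.98706,5.05230) → ×s → (-0.90563,4.63548) → (-0.91,4.64)
v5: (-4,1.5) → rotate → (-3.34070,2.66265) → ×s → (-3.06509,2.44298) → (-3.07,2.44)

Cross-section at z=1.25: (-5.64,-2.51) (-5.06,-2.21) (0.84,4.07) (-0.91,4.64) (-3.07,2.44)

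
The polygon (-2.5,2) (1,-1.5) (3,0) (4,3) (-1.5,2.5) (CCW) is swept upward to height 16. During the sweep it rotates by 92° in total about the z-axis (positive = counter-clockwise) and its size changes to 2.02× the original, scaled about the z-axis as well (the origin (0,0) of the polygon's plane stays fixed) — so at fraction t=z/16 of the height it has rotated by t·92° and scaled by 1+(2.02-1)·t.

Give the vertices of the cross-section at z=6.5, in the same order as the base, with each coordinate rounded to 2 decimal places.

Cross-section at z=6.5: (-4.53,0.10) (2.41,-0.83) (3.37,2.58) (1.92,6.81) (-3.83,1.52)

t = z/height = 6.5/16 = 0.40625
s = 1 + (scale-1)·z/height = 1 + (2.02-1)·6.5/16 = 1.414375
θ = twist·z/height = 92°·6.5/16 = 37.3750° = 0.652317 rad
cos θ = 0.794680, sin θ = 0.607029 (intermediates below are computed at full precision and shown rounded to 5 d.p.)
v1: (-2.5,2) → rotate → (-3.20076,0.07179) → ×s → (-4.52707,0.10153) → (-4.53,0.10)
v2: (1,-1.5) → rotate → (1.70522,-0.58499) → ×s → (2.41183,-0.82740) → (2.41,-0.83)
v3: (3,0) → rotate → (2.38404,1.82109) → ×s → (3.37192,2.57570) → (3.37,2.58)
v4: (4,3) → rotate → (1.35763,4.81216) → ×s → (1.92020,6.80619) → (1.92,6.81)
v5: (-1.5,2.5) → rotate → (-2.70959,1.07616) → ×s → (-3.83238,1.52209) → (-3.83,1.52)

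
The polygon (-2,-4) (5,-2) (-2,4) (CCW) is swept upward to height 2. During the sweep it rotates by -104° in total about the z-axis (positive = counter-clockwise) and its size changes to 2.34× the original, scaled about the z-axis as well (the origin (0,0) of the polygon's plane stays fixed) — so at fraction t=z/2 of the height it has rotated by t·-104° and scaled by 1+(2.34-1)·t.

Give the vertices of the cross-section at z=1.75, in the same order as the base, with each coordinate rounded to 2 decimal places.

t = z/height = 1.75/2 = 0.875
s = 1 + (scale-1)·z/height = 1 + (2.34-1)·1.75/2 = 2.172500
θ = twist·z/height = -104°·1.75/2 = -91.0000° = -1.588250 rad
cos θ = -0.017452, sin θ = -0.999848 (intermediates below are computed at full precision and shown rounded to 5 d.p.)
v1: (-2,-4) → rotate → (-3.96449,2.06951) → ×s → (-8.61285,4.49600) → (-8.61,4.50)
v2: (5,-2) → rotate → (-2.08696,-4.96433) → ×s → (-4.53392,-10.78501) → (-4.53,-10.79)
v3: (-2,4) → rotate → (4.03430,1.92989) → ×s → (8.76451,4.19268) → (8.76,4.19)

Cross-section at z=1.75: (-8.61,4.50) (-4.53,-10.79) (8.76,4.19)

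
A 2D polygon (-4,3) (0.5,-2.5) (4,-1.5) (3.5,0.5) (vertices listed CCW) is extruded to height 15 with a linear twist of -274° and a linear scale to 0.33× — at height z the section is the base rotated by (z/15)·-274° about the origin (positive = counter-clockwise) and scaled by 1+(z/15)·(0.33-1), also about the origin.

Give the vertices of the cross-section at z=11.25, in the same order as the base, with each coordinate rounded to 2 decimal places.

t = z/height = 11.25/15 = 0.75
s = 1 + (scale-1)·z/height = 1 + (0.33-1)·11.25/15 = 0.497500
θ = twist·z/height = -274°·11.25/15 = -205.5000° = -3.586652 rad
cos θ = -0.902585, sin θ = 0.430511 (intermediates below are computed at full precision and shown rounded to 5 d.p.)
v1: (-4,3) → rotate → (2.31881,-4.42980) → ×s → (1.15361,-2.20383) → (1.15,-2.20)
v2: (0.5,-2.5) → rotate → (0.62499,2.47172) → ×s → (0.31093,1.22968) → (0.31,1.23)
v3: (4,-1.5) → rotate → (-2.96457,3.07592) → ×s → (-1.47488,1.53027) → (-1.47,1.53)
v4: (3.5,0.5) → rotate → (-3.37430,1.05550) → ×s → (-1.67872,0.52511) → (-1.68,0.53)

Cross-section at z=11.25: (1.15,-2.20) (0.31,1.23) (-1.47,1.53) (-1.68,0.53)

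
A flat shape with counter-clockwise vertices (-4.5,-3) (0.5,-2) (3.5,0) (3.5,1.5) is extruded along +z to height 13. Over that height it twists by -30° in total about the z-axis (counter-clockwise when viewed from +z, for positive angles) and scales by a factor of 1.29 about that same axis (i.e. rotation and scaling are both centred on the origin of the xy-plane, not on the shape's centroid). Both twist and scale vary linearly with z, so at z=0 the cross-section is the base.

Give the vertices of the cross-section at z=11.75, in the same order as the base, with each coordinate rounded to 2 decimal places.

t = z/height = 11.75/13 = 0.903846
s = 1 + (scale-1)·z/height = 1 + (1.29-1)·11.75/13 = 1.262115
θ = twist·z/height = -30°·11.75/13 = -27.1154° = -0.473253 rad
cos θ = 0.890090, sin θ = -0.455784 (intermediates below are computed at full precision and shown rounded to 5 d.p.)
v1: (-4.5,-3) → rotate → (-5.37276,-0.61924) → ×s → (-6.78104,-0.78156) → (-6.78,-0.78)
v2: (0.5,-2) → rotate → (-0.46652,-2.00807) → ×s → (-0.58881,-2.53442) → (-0.59,-2.53)
v3: (3.5,0) → rotate → (3.11532,-1.59524) → ×s → (3.93189,-2.01338) → (3.93,-2.01)
v4: (3.5,1.5) → rotate → (3.79899,-0.26011) → ×s → (4.79477,-0.32829) → (4.79,-0.33)

Cross-section at z=11.75: (-6.78,-0.78) (-0.59,-2.53) (3.93,-2.01) (4.79,-0.33)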